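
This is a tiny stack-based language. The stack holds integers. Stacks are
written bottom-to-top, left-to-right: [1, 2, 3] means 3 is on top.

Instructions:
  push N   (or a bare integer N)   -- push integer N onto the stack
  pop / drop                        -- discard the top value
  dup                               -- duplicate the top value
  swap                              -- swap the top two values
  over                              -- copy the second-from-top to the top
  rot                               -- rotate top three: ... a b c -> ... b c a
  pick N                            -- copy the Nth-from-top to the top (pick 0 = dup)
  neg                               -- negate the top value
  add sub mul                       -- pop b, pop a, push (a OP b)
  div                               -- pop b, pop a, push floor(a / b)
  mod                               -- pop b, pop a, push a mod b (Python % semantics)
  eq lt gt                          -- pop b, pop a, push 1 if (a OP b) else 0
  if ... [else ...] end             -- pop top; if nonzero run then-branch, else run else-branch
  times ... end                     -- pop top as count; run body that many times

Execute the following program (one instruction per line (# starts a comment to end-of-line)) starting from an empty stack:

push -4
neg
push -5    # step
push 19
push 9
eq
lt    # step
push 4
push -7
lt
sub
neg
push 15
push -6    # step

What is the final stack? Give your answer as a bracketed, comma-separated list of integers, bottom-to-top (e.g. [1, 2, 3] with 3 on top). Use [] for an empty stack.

After 'push -4': [-4]
After 'neg': [4]
After 'push -5': [4, -5]
After 'push 19': [4, -5, 19]
After 'push 9': [4, -5, 19, 9]
After 'eq': [4, -5, 0]
After 'lt': [4, 1]
After 'push 4': [4, 1, 4]
After 'push -7': [4, 1, 4, -7]
After 'lt': [4, 1, 0]
After 'sub': [4, 1]
After 'neg': [4, -1]
After 'push 15': [4, -1, 15]
After 'push -6': [4, -1, 15, -6]

Answer: [4, -1, 15, -6]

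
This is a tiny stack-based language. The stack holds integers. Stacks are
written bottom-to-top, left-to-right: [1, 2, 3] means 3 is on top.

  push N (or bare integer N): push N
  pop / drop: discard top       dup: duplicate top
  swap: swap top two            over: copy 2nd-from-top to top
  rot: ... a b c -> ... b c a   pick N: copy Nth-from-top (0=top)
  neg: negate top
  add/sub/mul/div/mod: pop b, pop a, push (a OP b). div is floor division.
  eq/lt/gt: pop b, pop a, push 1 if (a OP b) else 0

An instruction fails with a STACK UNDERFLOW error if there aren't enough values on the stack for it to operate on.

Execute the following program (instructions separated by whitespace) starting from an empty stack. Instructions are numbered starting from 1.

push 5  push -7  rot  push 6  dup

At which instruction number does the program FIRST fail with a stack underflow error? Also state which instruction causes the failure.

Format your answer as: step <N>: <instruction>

Answer: step 3: rot

Derivation:
Step 1 ('push 5'): stack = [5], depth = 1
Step 2 ('push -7'): stack = [5, -7], depth = 2
Step 3 ('rot'): needs 3 value(s) but depth is 2 — STACK UNDERFLOW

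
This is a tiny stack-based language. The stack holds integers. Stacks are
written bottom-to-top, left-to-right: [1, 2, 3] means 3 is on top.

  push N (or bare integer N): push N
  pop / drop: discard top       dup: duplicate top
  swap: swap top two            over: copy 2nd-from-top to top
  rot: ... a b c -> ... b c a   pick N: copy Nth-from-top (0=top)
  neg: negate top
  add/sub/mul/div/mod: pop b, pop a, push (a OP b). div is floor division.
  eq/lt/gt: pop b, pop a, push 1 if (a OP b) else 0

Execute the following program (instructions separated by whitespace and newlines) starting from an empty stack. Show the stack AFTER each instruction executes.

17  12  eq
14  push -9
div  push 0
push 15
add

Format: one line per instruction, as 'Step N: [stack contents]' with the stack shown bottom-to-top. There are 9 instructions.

Step 1: [17]
Step 2: [17, 12]
Step 3: [0]
Step 4: [0, 14]
Step 5: [0, 14, -9]
Step 6: [0, -2]
Step 7: [0, -2, 0]
Step 8: [0, -2, 0, 15]
Step 9: [0, -2, 15]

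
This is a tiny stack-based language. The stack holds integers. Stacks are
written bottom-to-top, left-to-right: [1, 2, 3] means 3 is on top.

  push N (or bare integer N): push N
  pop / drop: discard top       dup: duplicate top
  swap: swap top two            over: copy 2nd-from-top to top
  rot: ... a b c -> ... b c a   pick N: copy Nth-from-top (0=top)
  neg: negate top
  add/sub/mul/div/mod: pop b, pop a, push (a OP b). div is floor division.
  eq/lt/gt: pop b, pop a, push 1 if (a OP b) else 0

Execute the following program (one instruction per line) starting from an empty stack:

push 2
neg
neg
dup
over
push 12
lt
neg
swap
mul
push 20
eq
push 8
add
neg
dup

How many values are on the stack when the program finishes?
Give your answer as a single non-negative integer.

After 'push 2': stack = [2] (depth 1)
After 'neg': stack = [-2] (depth 1)
After 'neg': stack = [2] (depth 1)
After 'dup': stack = [2, 2] (depth 2)
After 'over': stack = [2, 2, 2] (depth 3)
After 'push 12': stack = [2, 2, 2, 12] (depth 4)
After 'lt': stack = [2, 2, 1] (depth 3)
After 'neg': stack = [2, 2, -1] (depth 3)
After 'swap': stack = [2, -1, 2] (depth 3)
After 'mul': stack = [2, -2] (depth 2)
After 'push 20': stack = [2, -2, 20] (depth 3)
After 'eq': stack = [2, 0] (depth 2)
After 'push 8': stack = [2, 0, 8] (depth 3)
After 'add': stack = [2, 8] (depth 2)
After 'neg': stack = [2, -8] (depth 2)
After 'dup': stack = [2, -8, -8] (depth 3)

Answer: 3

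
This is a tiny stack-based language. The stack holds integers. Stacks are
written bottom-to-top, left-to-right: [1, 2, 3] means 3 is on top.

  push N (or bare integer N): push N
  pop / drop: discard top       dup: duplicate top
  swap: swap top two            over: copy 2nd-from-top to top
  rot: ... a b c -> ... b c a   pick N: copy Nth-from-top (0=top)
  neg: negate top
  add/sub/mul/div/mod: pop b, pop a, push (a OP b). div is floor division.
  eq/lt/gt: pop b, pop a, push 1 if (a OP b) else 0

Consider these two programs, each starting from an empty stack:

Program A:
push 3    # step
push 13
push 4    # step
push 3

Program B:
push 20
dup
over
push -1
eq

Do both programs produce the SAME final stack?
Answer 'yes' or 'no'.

Program A trace:
  After 'push 3': [3]
  After 'push 13': [3, 13]
  After 'push 4': [3, 13, 4]
  After 'push 3': [3, 13, 4, 3]
Program A final stack: [3, 13, 4, 3]

Program B trace:
  After 'push 20': [20]
  After 'dup': [20, 20]
  After 'over': [20, 20, 20]
  After 'push -1': [20, 20, 20, -1]
  After 'eq': [20, 20, 0]
Program B final stack: [20, 20, 0]
Same: no

Answer: no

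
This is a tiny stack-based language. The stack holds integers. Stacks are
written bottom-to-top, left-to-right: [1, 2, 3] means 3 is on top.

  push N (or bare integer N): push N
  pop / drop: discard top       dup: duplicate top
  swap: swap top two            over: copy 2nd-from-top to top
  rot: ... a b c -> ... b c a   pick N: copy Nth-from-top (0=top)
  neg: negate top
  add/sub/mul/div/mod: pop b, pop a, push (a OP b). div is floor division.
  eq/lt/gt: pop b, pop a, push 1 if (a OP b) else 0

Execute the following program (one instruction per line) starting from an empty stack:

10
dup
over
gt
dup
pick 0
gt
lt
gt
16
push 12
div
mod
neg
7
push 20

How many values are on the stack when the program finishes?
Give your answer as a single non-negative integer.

Answer: 3

Derivation:
After 'push 10': stack = [10] (depth 1)
After 'dup': stack = [10, 10] (depth 2)
After 'over': stack = [10, 10, 10] (depth 3)
After 'gt': stack = [10, 0] (depth 2)
After 'dup': stack = [10, 0, 0] (depth 3)
After 'pick 0': stack = [10, 0, 0, 0] (depth 4)
After 'gt': stack = [10, 0, 0] (depth 3)
After 'lt': stack = [10, 0] (depth 2)
After 'gt': stack = [1] (depth 1)
After 'push 16': stack = [1, 16] (depth 2)
After 'push 12': stack = [1, 16, 12] (depth 3)
After 'div': stack = [1, 1] (depth 2)
After 'mod': stack = [0] (depth 1)
After 'neg': stack = [0] (depth 1)
After 'push 7': stack = [0, 7] (depth 2)
After 'push 20': stack = [0, 7, 20] (depth 3)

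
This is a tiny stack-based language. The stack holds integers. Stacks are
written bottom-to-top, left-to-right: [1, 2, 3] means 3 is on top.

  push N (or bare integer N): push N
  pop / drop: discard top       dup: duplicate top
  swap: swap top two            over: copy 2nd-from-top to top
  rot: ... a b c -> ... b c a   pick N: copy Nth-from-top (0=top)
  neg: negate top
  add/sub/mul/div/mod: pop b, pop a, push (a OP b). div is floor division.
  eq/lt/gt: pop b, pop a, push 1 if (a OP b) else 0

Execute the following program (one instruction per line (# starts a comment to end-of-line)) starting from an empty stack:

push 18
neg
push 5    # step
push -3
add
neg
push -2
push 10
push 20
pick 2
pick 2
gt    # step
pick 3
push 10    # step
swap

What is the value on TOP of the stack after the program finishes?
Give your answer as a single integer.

Answer: -2

Derivation:
After 'push 18': [18]
After 'neg': [-18]
After 'push 5': [-18, 5]
After 'push -3': [-18, 5, -3]
After 'add': [-18, 2]
After 'neg': [-18, -2]
After 'push -2': [-18, -2, -2]
After 'push 10': [-18, -2, -2, 10]
After 'push 20': [-18, -2, -2, 10, 20]
After 'pick 2': [-18, -2, -2, 10, 20, -2]
After 'pick 2': [-18, -2, -2, 10, 20, -2, 10]
After 'gt': [-18, -2, -2, 10, 20, 0]
After 'pick 3': [-18, -2, -2, 10, 20, 0, -2]
After 'push 10': [-18, -2, -2, 10, 20, 0, -2, 10]
After 'swap': [-18, -2, -2, 10, 20, 0, 10, -2]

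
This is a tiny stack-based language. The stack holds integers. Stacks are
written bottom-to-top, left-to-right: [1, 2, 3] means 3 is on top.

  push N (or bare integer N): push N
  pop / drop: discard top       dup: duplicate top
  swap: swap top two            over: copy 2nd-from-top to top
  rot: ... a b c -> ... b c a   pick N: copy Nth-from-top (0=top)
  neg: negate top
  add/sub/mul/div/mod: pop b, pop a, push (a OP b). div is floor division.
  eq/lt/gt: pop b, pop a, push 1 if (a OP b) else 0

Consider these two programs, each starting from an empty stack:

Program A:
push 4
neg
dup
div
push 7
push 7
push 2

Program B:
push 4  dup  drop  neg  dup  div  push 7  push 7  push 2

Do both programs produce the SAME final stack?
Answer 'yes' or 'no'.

Program A trace:
  After 'push 4': [4]
  After 'neg': [-4]
  After 'dup': [-4, -4]
  After 'div': [1]
  After 'push 7': [1, 7]
  After 'push 7': [1, 7, 7]
  After 'push 2': [1, 7, 7, 2]
Program A final stack: [1, 7, 7, 2]

Program B trace:
  After 'push 4': [4]
  After 'dup': [4, 4]
  After 'drop': [4]
  After 'neg': [-4]
  After 'dup': [-4, -4]
  After 'div': [1]
  After 'push 7': [1, 7]
  After 'push 7': [1, 7, 7]
  After 'push 2': [1, 7, 7, 2]
Program B final stack: [1, 7, 7, 2]
Same: yes

Answer: yes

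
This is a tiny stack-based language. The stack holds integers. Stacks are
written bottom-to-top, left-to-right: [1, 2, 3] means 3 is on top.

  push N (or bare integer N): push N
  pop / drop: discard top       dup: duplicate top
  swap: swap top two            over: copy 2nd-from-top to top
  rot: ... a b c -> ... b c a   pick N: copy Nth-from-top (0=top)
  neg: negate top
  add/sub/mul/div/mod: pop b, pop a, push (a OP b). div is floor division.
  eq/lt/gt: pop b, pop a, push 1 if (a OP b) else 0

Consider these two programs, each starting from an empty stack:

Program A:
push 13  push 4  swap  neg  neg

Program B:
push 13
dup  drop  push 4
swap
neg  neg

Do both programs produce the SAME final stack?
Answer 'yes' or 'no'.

Program A trace:
  After 'push 13': [13]
  After 'push 4': [13, 4]
  After 'swap': [4, 13]
  After 'neg': [4, -13]
  After 'neg': [4, 13]
Program A final stack: [4, 13]

Program B trace:
  After 'push 13': [13]
  After 'dup': [13, 13]
  After 'drop': [13]
  After 'push 4': [13, 4]
  After 'swap': [4, 13]
  After 'neg': [4, -13]
  After 'neg': [4, 13]
Program B final stack: [4, 13]
Same: yes

Answer: yes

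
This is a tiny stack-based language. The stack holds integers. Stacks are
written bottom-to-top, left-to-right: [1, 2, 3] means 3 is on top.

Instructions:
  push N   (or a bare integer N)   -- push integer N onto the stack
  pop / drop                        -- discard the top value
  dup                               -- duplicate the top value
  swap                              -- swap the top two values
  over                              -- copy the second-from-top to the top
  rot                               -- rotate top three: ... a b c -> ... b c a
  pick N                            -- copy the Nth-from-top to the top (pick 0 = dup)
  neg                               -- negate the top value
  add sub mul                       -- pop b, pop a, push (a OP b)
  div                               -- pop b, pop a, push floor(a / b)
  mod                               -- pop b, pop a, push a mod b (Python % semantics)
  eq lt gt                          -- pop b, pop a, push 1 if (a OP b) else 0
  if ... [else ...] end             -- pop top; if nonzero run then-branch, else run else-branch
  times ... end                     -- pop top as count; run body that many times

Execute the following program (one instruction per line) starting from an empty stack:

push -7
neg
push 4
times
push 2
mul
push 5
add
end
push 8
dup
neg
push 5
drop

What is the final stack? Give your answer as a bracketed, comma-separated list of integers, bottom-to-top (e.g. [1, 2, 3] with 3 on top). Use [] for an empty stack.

After 'push -7': [-7]
After 'neg': [7]
After 'push 4': [7, 4]
After 'times': [7]
After 'push 2': [7, 2]
After 'mul': [14]
After 'push 5': [14, 5]
After 'add': [19]
After 'push 2': [19, 2]
After 'mul': [38]
After 'push 5': [38, 5]
After 'add': [43]
After 'push 2': [43, 2]
After 'mul': [86]
After 'push 5': [86, 5]
After 'add': [91]
After 'push 2': [91, 2]
After 'mul': [182]
After 'push 5': [182, 5]
After 'add': [187]
After 'push 8': [187, 8]
After 'dup': [187, 8, 8]
After 'neg': [187, 8, -8]
After 'push 5': [187, 8, -8, 5]
After 'drop': [187, 8, -8]

Answer: [187, 8, -8]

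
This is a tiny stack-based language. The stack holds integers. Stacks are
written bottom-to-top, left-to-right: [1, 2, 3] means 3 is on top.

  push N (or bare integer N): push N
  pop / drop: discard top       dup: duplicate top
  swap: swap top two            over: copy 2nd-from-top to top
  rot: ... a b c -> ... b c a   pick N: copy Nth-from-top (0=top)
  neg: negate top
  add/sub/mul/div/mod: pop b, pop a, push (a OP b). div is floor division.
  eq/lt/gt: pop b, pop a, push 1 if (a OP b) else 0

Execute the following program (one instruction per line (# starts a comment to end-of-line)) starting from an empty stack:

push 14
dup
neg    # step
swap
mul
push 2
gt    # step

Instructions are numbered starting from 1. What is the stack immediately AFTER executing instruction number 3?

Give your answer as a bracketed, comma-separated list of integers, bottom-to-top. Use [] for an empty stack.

Answer: [14, -14]

Derivation:
Step 1 ('push 14'): [14]
Step 2 ('dup'): [14, 14]
Step 3 ('neg'): [14, -14]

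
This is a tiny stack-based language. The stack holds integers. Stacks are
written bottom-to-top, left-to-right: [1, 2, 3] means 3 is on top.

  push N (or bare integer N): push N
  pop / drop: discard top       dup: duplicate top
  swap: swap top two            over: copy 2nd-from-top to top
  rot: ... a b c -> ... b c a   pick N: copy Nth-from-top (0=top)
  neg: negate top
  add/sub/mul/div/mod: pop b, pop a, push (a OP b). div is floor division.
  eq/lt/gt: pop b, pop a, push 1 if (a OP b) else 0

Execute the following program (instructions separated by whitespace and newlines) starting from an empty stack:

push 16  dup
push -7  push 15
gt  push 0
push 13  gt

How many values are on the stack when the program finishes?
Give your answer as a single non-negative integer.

After 'push 16': stack = [16] (depth 1)
After 'dup': stack = [16, 16] (depth 2)
After 'push -7': stack = [16, 16, -7] (depth 3)
After 'push 15': stack = [16, 16, -7, 15] (depth 4)
After 'gt': stack = [16, 16, 0] (depth 3)
After 'push 0': stack = [16, 16, 0, 0] (depth 4)
After 'push 13': stack = [16, 16, 0, 0, 13] (depth 5)
After 'gt': stack = [16, 16, 0, 0] (depth 4)

Answer: 4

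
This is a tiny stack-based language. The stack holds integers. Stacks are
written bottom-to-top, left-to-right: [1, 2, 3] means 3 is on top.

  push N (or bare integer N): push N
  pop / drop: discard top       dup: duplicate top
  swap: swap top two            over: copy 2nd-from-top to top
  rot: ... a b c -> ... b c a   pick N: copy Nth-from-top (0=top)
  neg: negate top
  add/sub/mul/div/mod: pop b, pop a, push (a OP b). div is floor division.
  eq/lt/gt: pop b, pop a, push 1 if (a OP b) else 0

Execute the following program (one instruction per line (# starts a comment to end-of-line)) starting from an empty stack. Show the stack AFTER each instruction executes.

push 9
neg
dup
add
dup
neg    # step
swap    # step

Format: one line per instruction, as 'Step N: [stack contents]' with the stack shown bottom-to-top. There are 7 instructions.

Step 1: [9]
Step 2: [-9]
Step 3: [-9, -9]
Step 4: [-18]
Step 5: [-18, -18]
Step 6: [-18, 18]
Step 7: [18, -18]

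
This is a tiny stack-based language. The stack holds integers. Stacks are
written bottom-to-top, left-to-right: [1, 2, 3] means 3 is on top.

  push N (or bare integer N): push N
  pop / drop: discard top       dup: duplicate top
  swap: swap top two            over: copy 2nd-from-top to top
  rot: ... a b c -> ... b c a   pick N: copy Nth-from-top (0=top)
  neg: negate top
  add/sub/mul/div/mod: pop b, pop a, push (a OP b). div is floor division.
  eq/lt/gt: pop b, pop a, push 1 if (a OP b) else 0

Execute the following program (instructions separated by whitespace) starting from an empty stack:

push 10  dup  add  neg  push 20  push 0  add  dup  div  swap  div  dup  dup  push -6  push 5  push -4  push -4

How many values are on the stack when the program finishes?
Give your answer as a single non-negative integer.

Answer: 7

Derivation:
After 'push 10': stack = [10] (depth 1)
After 'dup': stack = [10, 10] (depth 2)
After 'add': stack = [20] (depth 1)
After 'neg': stack = [-20] (depth 1)
After 'push 20': stack = [-20, 20] (depth 2)
After 'push 0': stack = [-20, 20, 0] (depth 3)
After 'add': stack = [-20, 20] (depth 2)
After 'dup': stack = [-20, 20, 20] (depth 3)
After 'div': stack = [-20, 1] (depth 2)
After 'swap': stack = [1, -20] (depth 2)
After 'div': stack = [-1] (depth 1)
After 'dup': stack = [-1, -1] (depth 2)
After 'dup': stack = [-1, -1, -1] (depth 3)
After 'push -6': stack = [-1, -1, -1, -6] (depth 4)
After 'push 5': stack = [-1, -1, -1, -6, 5] (depth 5)
After 'push -4': stack = [-1, -1, -1, -6, 5, -4] (depth 6)
After 'push -4': stack = [-1, -1, -1, -6, 5, -4, -4] (depth 7)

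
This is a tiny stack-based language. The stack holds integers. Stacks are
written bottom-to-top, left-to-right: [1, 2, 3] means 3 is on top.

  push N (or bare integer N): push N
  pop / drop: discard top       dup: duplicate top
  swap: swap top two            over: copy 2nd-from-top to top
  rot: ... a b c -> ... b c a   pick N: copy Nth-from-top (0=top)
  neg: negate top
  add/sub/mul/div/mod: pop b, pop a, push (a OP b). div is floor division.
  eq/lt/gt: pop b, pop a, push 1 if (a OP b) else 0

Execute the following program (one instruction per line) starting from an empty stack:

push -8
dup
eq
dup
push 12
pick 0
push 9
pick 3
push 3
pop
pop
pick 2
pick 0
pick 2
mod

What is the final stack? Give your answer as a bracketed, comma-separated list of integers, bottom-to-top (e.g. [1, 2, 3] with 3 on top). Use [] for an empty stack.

Answer: [1, 1, 12, 12, 9, 12, 3]

Derivation:
After 'push -8': [-8]
After 'dup': [-8, -8]
After 'eq': [1]
After 'dup': [1, 1]
After 'push 12': [1, 1, 12]
After 'pick 0': [1, 1, 12, 12]
After 'push 9': [1, 1, 12, 12, 9]
After 'pick 3': [1, 1, 12, 12, 9, 1]
After 'push 3': [1, 1, 12, 12, 9, 1, 3]
After 'pop': [1, 1, 12, 12, 9, 1]
After 'pop': [1, 1, 12, 12, 9]
After 'pick 2': [1, 1, 12, 12, 9, 12]
After 'pick 0': [1, 1, 12, 12, 9, 12, 12]
After 'pick 2': [1, 1, 12, 12, 9, 12, 12, 9]
After 'mod': [1, 1, 12, 12, 9, 12, 3]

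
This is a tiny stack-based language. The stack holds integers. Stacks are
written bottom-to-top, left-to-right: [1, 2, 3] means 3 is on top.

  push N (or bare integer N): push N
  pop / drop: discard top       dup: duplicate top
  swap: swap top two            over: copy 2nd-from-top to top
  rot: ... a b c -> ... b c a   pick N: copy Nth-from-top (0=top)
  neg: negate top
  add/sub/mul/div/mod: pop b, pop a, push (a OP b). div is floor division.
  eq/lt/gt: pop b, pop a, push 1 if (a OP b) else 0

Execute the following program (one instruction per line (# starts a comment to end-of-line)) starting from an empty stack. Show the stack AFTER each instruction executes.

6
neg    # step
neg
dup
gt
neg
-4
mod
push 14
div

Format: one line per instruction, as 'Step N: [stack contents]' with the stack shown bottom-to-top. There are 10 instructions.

Step 1: [6]
Step 2: [-6]
Step 3: [6]
Step 4: [6, 6]
Step 5: [0]
Step 6: [0]
Step 7: [0, -4]
Step 8: [0]
Step 9: [0, 14]
Step 10: [0]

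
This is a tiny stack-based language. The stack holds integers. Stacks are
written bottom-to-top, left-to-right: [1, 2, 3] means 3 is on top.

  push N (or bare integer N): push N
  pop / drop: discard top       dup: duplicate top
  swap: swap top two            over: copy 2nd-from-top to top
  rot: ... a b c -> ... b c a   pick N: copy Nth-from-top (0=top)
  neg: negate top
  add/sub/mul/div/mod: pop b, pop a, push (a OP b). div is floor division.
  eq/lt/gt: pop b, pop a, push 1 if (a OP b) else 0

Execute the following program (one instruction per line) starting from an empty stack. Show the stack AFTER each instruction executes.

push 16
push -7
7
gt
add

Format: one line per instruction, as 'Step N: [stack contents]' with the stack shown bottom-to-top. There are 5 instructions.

Step 1: [16]
Step 2: [16, -7]
Step 3: [16, -7, 7]
Step 4: [16, 0]
Step 5: [16]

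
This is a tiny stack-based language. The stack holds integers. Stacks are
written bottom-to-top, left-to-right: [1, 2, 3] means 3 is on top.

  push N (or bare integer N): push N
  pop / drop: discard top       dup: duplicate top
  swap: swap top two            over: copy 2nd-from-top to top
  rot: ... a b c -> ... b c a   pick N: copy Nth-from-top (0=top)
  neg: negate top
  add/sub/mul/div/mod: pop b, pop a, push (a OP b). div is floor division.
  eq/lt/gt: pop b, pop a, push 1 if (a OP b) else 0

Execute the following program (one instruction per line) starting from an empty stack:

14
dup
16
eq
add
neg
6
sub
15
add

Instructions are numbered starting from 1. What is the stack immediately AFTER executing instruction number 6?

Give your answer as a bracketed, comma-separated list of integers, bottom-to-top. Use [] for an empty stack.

Step 1 ('14'): [14]
Step 2 ('dup'): [14, 14]
Step 3 ('16'): [14, 14, 16]
Step 4 ('eq'): [14, 0]
Step 5 ('add'): [14]
Step 6 ('neg'): [-14]

Answer: [-14]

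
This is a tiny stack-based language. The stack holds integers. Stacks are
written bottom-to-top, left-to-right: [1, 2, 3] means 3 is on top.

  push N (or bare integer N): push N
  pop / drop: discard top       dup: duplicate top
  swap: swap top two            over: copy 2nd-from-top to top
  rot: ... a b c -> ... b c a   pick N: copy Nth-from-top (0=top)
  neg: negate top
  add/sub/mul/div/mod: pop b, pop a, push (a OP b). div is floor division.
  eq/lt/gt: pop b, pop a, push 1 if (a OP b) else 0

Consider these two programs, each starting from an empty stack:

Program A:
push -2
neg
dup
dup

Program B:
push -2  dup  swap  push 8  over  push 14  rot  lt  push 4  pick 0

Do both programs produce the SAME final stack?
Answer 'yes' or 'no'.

Answer: no

Derivation:
Program A trace:
  After 'push -2': [-2]
  After 'neg': [2]
  After 'dup': [2, 2]
  After 'dup': [2, 2, 2]
Program A final stack: [2, 2, 2]

Program B trace:
  After 'push -2': [-2]
  After 'dup': [-2, -2]
  After 'swap': [-2, -2]
  After 'push 8': [-2, -2, 8]
  After 'over': [-2, -2, 8, -2]
  After 'push 14': [-2, -2, 8, -2, 14]
  After 'rot': [-2, -2, -2, 14, 8]
  After 'lt': [-2, -2, -2, 0]
  After 'push 4': [-2, -2, -2, 0, 4]
  After 'pick 0': [-2, -2, -2, 0, 4, 4]
Program B final stack: [-2, -2, -2, 0, 4, 4]
Same: no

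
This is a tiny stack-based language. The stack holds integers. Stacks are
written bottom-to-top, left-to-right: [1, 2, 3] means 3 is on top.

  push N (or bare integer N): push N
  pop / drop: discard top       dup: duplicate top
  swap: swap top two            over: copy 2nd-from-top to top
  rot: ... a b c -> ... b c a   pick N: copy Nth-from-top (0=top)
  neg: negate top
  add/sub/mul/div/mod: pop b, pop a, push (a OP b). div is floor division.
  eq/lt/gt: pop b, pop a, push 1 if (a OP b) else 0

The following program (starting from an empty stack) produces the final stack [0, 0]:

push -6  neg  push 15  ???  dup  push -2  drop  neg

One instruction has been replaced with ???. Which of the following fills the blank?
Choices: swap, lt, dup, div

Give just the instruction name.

Answer: div

Derivation:
Stack before ???: [6, 15]
Stack after ???:  [0]
Checking each choice:
  swap: produces [15, 6, -6]
  lt: produces [1, -1]
  dup: produces [6, 15, 15, -15]
  div: MATCH


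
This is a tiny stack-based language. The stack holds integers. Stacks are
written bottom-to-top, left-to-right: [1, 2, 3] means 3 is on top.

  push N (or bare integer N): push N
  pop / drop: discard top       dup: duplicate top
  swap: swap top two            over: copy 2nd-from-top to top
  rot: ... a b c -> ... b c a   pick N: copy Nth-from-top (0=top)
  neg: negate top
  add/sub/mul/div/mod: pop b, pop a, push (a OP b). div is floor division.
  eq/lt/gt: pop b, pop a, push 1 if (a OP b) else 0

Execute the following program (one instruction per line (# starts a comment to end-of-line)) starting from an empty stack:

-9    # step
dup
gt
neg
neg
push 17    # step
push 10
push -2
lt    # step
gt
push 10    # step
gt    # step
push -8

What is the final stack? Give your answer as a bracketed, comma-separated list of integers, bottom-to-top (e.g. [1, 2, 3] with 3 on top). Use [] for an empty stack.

Answer: [0, 0, -8]

Derivation:
After 'push -9': [-9]
After 'dup': [-9, -9]
After 'gt': [0]
After 'neg': [0]
After 'neg': [0]
After 'push 17': [0, 17]
After 'push 10': [0, 17, 10]
After 'push -2': [0, 17, 10, -2]
After 'lt': [0, 17, 0]
After 'gt': [0, 1]
After 'push 10': [0, 1, 10]
After 'gt': [0, 0]
After 'push -8': [0, 0, -8]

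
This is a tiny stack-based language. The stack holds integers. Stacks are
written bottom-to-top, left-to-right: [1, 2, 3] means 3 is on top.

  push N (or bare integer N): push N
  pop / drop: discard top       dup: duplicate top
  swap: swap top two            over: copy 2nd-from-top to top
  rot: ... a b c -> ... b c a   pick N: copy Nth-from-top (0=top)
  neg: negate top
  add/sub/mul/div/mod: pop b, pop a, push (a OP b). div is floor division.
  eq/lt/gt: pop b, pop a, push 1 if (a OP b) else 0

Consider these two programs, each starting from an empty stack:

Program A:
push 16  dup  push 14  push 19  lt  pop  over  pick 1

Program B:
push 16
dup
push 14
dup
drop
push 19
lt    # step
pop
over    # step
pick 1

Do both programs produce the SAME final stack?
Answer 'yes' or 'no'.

Program A trace:
  After 'push 16': [16]
  After 'dup': [16, 16]
  After 'push 14': [16, 16, 14]
  After 'push 19': [16, 16, 14, 19]
  After 'lt': [16, 16, 1]
  After 'pop': [16, 16]
  After 'over': [16, 16, 16]
  After 'pick 1': [16, 16, 16, 16]
Program A final stack: [16, 16, 16, 16]

Program B trace:
  After 'push 16': [16]
  After 'dup': [16, 16]
  After 'push 14': [16, 16, 14]
  After 'dup': [16, 16, 14, 14]
  After 'drop': [16, 16, 14]
  After 'push 19': [16, 16, 14, 19]
  After 'lt': [16, 16, 1]
  After 'pop': [16, 16]
  After 'over': [16, 16, 16]
  After 'pick 1': [16, 16, 16, 16]
Program B final stack: [16, 16, 16, 16]
Same: yes

Answer: yes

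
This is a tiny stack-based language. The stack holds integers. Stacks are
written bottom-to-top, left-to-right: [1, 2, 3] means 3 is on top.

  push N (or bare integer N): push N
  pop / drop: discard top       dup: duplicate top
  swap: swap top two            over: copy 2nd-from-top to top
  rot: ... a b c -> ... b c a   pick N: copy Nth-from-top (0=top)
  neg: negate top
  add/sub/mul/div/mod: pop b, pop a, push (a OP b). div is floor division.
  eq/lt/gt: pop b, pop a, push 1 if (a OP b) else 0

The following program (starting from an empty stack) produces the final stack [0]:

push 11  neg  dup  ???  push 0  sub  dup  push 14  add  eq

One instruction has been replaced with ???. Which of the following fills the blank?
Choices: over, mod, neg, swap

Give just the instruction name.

Stack before ???: [-11, -11]
Stack after ???:  [0]
Checking each choice:
  over: produces [-11, -11, 0]
  mod: MATCH
  neg: produces [-11, 0]
  swap: produces [-11, 0]


Answer: mod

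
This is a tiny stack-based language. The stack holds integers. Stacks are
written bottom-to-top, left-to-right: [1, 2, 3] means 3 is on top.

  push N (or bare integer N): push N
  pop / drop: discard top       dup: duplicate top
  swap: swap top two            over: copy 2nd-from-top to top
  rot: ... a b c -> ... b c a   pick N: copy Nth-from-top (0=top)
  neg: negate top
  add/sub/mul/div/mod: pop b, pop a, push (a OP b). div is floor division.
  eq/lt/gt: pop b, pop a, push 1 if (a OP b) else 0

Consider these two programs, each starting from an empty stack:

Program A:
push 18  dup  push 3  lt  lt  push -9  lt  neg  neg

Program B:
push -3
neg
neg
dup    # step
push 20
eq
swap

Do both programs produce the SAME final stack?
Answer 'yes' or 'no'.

Answer: no

Derivation:
Program A trace:
  After 'push 18': [18]
  After 'dup': [18, 18]
  After 'push 3': [18, 18, 3]
  After 'lt': [18, 0]
  After 'lt': [0]
  After 'push -9': [0, -9]
  After 'lt': [0]
  After 'neg': [0]
  After 'neg': [0]
Program A final stack: [0]

Program B trace:
  After 'push -3': [-3]
  After 'neg': [3]
  After 'neg': [-3]
  After 'dup': [-3, -3]
  After 'push 20': [-3, -3, 20]
  After 'eq': [-3, 0]
  After 'swap': [0, -3]
Program B final stack: [0, -3]
Same: no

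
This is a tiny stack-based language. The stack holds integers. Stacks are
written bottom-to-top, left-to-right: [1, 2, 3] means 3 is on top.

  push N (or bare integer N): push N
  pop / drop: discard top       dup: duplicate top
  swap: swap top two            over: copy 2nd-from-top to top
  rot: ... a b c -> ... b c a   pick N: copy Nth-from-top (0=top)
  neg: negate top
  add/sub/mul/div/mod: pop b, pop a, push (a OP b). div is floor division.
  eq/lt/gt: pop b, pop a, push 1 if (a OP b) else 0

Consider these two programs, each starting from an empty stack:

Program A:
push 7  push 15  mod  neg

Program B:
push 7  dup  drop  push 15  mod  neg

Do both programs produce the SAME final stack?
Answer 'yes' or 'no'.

Answer: yes

Derivation:
Program A trace:
  After 'push 7': [7]
  After 'push 15': [7, 15]
  After 'mod': [7]
  After 'neg': [-7]
Program A final stack: [-7]

Program B trace:
  After 'push 7': [7]
  After 'dup': [7, 7]
  After 'drop': [7]
  After 'push 15': [7, 15]
  After 'mod': [7]
  After 'neg': [-7]
Program B final stack: [-7]
Same: yes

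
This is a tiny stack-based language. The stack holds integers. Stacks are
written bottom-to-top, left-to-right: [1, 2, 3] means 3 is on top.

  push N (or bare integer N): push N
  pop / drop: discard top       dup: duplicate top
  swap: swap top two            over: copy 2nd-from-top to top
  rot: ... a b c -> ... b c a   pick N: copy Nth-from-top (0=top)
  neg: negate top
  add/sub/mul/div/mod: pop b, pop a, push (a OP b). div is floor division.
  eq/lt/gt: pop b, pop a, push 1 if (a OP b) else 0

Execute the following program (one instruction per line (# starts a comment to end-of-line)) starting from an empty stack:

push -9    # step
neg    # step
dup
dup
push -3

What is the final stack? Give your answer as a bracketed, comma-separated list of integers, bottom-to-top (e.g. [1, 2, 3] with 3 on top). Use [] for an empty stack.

Answer: [9, 9, 9, -3]

Derivation:
After 'push -9': [-9]
After 'neg': [9]
After 'dup': [9, 9]
After 'dup': [9, 9, 9]
After 'push -3': [9, 9, 9, -3]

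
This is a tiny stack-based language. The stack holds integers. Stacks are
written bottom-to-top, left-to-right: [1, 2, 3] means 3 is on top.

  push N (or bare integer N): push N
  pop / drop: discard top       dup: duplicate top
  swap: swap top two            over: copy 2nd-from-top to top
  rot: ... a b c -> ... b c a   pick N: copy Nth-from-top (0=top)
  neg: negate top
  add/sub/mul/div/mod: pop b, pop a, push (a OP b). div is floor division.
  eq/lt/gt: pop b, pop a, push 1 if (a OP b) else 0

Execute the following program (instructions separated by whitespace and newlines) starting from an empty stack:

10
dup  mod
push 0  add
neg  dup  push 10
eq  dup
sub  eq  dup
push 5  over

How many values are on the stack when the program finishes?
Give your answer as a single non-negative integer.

After 'push 10': stack = [10] (depth 1)
After 'dup': stack = [10, 10] (depth 2)
After 'mod': stack = [0] (depth 1)
After 'push 0': stack = [0, 0] (depth 2)
After 'add': stack = [0] (depth 1)
After 'neg': stack = [0] (depth 1)
After 'dup': stack = [0, 0] (depth 2)
After 'push 10': stack = [0, 0, 10] (depth 3)
After 'eq': stack = [0, 0] (depth 2)
After 'dup': stack = [0, 0, 0] (depth 3)
After 'sub': stack = [0, 0] (depth 2)
After 'eq': stack = [1] (depth 1)
After 'dup': stack = [1, 1] (depth 2)
After 'push 5': stack = [1, 1, 5] (depth 3)
After 'over': stack = [1, 1, 5, 1] (depth 4)

Answer: 4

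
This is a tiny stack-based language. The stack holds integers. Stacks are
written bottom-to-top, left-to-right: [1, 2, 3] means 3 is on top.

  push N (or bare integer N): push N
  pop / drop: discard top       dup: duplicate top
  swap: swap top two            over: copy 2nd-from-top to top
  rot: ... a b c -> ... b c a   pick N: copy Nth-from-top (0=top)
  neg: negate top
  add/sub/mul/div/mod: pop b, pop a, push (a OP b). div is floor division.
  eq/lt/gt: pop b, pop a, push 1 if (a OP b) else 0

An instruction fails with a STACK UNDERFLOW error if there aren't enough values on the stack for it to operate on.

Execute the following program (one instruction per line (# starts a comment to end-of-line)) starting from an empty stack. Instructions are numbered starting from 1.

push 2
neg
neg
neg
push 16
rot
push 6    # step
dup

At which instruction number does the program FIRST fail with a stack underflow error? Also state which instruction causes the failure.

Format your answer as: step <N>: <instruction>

Answer: step 6: rot

Derivation:
Step 1 ('push 2'): stack = [2], depth = 1
Step 2 ('neg'): stack = [-2], depth = 1
Step 3 ('neg'): stack = [2], depth = 1
Step 4 ('neg'): stack = [-2], depth = 1
Step 5 ('push 16'): stack = [-2, 16], depth = 2
Step 6 ('rot'): needs 3 value(s) but depth is 2 — STACK UNDERFLOW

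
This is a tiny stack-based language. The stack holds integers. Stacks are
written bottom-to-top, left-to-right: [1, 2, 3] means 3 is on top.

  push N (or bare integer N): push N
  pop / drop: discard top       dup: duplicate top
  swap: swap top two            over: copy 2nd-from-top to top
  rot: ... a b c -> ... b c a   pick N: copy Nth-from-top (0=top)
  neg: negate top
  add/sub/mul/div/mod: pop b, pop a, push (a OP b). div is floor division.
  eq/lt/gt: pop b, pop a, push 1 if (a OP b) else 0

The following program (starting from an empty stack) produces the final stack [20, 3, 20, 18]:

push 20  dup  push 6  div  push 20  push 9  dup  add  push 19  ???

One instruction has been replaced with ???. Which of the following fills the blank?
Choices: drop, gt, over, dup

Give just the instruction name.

Stack before ???: [20, 3, 20, 18, 19]
Stack after ???:  [20, 3, 20, 18]
Checking each choice:
  drop: MATCH
  gt: produces [20, 3, 20, 0]
  over: produces [20, 3, 20, 18, 19, 18]
  dup: produces [20, 3, 20, 18, 19, 19]


Answer: drop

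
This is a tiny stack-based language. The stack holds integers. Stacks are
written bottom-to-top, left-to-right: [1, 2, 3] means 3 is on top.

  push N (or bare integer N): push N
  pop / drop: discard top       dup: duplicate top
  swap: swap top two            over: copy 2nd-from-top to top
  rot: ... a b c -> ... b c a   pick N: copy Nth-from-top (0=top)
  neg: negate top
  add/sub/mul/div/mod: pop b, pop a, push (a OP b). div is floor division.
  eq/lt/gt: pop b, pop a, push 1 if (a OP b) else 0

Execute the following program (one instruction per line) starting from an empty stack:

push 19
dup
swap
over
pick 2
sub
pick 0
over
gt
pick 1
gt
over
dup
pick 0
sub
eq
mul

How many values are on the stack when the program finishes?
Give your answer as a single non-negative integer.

After 'push 19': stack = [19] (depth 1)
After 'dup': stack = [19, 19] (depth 2)
After 'swap': stack = [19, 19] (depth 2)
After 'over': stack = [19, 19, 19] (depth 3)
After 'pick 2': stack = [19, 19, 19, 19] (depth 4)
After 'sub': stack = [19, 19, 0] (depth 3)
After 'pick 0': stack = [19, 19, 0, 0] (depth 4)
After 'over': stack = [19, 19, 0, 0, 0] (depth 5)
After 'gt': stack = [19, 19, 0, 0] (depth 4)
After 'pick 1': stack = [19, 19, 0, 0, 0] (depth 5)
After 'gt': stack = [19, 19, 0, 0] (depth 4)
After 'over': stack = [19, 19, 0, 0, 0] (depth 5)
After 'dup': stack = [19, 19, 0, 0, 0, 0] (depth 6)
After 'pick 0': stack = [19, 19, 0, 0, 0, 0, 0] (depth 7)
After 'sub': stack = [19, 19, 0, 0, 0, 0] (depth 6)
After 'eq': stack = [19, 19, 0, 0, 1] (depth 5)
After 'mul': stack = [19, 19, 0, 0] (depth 4)

Answer: 4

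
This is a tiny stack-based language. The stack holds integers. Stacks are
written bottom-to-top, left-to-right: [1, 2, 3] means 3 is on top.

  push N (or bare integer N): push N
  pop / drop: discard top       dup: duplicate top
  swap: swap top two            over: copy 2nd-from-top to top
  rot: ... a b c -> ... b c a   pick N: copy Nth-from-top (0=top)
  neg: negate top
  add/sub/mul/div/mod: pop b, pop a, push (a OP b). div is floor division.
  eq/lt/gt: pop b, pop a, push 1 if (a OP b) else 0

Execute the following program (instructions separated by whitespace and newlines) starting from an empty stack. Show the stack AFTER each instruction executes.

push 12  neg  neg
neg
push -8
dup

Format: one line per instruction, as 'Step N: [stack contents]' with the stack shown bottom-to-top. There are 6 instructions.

Step 1: [12]
Step 2: [-12]
Step 3: [12]
Step 4: [-12]
Step 5: [-12, -8]
Step 6: [-12, -8, -8]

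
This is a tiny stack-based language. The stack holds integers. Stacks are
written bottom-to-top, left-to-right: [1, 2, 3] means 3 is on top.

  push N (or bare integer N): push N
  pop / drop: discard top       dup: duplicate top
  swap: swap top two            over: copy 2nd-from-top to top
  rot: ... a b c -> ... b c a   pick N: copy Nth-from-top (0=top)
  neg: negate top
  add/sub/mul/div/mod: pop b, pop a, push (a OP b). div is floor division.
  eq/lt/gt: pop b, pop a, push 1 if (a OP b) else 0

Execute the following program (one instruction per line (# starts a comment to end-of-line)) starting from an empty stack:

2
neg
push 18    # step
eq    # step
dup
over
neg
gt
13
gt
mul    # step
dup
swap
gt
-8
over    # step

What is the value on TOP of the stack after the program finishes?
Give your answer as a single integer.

Answer: 0

Derivation:
After 'push 2': [2]
After 'neg': [-2]
After 'push 18': [-2, 18]
After 'eq': [0]
After 'dup': [0, 0]
After 'over': [0, 0, 0]
After 'neg': [0, 0, 0]
After 'gt': [0, 0]
After 'push 13': [0, 0, 13]
After 'gt': [0, 0]
After 'mul': [0]
After 'dup': [0, 0]
After 'swap': [0, 0]
After 'gt': [0]
After 'push -8': [0, -8]
After 'over': [0, -8, 0]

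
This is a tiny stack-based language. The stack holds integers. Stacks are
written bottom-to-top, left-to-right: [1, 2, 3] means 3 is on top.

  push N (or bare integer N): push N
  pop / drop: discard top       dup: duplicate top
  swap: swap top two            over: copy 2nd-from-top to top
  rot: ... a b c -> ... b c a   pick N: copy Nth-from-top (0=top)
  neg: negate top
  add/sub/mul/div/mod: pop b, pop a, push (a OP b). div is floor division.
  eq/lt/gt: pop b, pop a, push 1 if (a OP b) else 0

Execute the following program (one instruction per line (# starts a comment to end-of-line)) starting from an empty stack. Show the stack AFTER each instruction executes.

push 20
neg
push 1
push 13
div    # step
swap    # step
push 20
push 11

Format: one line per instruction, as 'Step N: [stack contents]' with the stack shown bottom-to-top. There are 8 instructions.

Step 1: [20]
Step 2: [-20]
Step 3: [-20, 1]
Step 4: [-20, 1, 13]
Step 5: [-20, 0]
Step 6: [0, -20]
Step 7: [0, -20, 20]
Step 8: [0, -20, 20, 11]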